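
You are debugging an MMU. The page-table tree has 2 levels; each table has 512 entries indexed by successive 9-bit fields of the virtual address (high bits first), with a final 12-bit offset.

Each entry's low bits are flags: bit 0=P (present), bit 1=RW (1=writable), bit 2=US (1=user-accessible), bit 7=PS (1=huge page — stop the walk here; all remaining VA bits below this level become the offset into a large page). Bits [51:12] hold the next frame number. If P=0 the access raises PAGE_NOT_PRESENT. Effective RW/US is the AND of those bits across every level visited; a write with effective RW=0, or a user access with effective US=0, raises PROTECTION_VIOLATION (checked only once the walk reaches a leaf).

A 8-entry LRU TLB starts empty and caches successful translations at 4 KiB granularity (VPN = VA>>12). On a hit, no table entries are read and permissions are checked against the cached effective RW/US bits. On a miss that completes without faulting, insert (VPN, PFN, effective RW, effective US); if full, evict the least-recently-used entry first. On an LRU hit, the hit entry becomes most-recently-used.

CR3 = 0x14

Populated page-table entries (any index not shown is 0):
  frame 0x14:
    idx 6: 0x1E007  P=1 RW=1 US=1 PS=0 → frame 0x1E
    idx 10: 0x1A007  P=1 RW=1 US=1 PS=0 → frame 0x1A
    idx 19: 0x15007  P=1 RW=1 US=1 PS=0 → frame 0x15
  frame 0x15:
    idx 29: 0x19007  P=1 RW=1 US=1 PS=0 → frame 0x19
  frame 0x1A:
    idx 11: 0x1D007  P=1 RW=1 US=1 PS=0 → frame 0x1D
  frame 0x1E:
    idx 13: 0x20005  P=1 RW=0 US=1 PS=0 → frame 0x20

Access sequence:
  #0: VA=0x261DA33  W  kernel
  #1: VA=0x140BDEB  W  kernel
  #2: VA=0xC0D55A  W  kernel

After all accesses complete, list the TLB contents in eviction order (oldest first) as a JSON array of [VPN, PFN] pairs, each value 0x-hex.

Per-access translation:
#0 VA=0x261DA33 (w,kernel):
  L0 @0x14[19] → 0x15007  P=1,RW=1,US=1,PS=0
  L1 @0x15[29] → 0x19007  P=1,RW=1,US=1,PS=0
  → PA=0x19A33  (2 entries read)
#1 VA=0x140BDEB (w,kernel):
  L0 @0x14[10] → 0x1A007  P=1,RW=1,US=1,PS=0
  L1 @0x1A[11] → 0x1D007  P=1,RW=1,US=1,PS=0
  → PA=0x1DDEB  (2 entries read)
#2 VA=0xC0D55A (w,kernel):
  L0 @0x14[6] → 0x1E007  P=1,RW=1,US=1,PS=0
  L1 @0x1E[13] → 0x20005  P=1,RW=0,US=1,PS=0
  ⇒ fault: PROTECTION_VIOLATION  — 2 lookups

TLB: [["0x261D", "0x19"], ["0x140B", "0x1D"]]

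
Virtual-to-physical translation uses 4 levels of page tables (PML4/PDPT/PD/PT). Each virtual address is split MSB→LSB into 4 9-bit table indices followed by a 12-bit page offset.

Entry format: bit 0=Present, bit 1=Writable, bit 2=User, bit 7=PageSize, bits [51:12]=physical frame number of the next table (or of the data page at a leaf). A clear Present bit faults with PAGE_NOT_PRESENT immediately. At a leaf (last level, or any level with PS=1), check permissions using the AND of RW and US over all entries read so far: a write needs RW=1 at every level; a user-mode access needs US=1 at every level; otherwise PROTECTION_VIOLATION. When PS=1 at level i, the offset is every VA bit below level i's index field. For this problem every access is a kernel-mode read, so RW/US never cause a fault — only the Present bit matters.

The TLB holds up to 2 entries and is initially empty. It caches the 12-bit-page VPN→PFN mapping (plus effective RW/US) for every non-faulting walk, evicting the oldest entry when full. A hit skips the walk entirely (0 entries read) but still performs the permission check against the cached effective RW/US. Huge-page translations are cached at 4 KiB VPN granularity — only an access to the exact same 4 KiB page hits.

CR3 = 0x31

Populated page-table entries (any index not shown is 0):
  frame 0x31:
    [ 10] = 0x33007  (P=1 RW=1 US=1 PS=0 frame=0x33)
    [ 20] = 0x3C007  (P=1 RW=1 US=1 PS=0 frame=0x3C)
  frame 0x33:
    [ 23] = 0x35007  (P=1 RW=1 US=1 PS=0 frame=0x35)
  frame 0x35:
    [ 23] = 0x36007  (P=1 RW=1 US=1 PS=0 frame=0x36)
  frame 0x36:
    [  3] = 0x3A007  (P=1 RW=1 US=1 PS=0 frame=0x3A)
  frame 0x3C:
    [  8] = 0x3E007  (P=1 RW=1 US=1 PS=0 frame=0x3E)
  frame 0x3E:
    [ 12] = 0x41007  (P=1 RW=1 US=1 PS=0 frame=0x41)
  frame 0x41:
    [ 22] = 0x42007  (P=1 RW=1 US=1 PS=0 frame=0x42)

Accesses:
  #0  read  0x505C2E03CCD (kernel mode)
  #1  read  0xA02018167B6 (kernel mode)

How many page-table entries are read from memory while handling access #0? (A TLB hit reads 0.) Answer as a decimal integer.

Trace:
#0 VA=0x505C2E03CCD (r,kernel):
  L0 @0x31[10] → 0x33007  P=1,RW=1,US=1,PS=0
  L1 @0x33[23] → 0x35007  P=1,RW=1,US=1,PS=0
  L2 @0x35[23] → 0x36007  P=1,RW=1,US=1,PS=0
  L3 @0x36[3] → 0x3A007  P=1,RW=1,US=1,PS=0
  → PA=0x3ACCD  (4 entries read)
#1 VA=0xA02018167B6 (r,kernel):
  L0 @0x31[20] → 0x3C007  P=1,RW=1,US=1,PS=0
  L1 @0x3C[8] → 0x3E007  P=1,RW=1,US=1,PS=0
  L2 @0x3E[12] → 0x41007  P=1,RW=1,US=1,PS=0
  L3 @0x41[22] → 0x42007  P=1,RW=1,US=1,PS=0
  → PA=0x427B6  (4 entries read)

Entries read for #0: 4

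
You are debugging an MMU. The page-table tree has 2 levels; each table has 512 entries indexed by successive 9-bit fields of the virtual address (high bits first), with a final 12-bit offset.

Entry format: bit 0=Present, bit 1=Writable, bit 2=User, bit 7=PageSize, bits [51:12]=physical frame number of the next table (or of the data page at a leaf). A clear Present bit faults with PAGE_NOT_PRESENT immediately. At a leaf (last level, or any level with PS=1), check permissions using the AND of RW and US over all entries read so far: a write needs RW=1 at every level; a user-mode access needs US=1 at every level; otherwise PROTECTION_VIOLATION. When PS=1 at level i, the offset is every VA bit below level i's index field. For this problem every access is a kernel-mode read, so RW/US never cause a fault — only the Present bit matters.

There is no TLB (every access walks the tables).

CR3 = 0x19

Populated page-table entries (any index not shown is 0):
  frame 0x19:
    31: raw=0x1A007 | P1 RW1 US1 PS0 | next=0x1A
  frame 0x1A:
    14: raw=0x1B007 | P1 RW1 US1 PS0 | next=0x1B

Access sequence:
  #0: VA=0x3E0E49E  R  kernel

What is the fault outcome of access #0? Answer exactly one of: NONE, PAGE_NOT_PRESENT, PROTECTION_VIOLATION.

Per-access translation:
#0 VA=0x3E0E49E (r,kernel):
  [0] read 0x19 idx=31: raw=0x1A007 flags P=1 W=1 U=1 S=0
  [1] read 0x1A idx=14: raw=0x1B007 flags P=1 W=1 U=1 S=0
  ⇒ phys 0x1B49E  [2 reads]

Access #0 fault: NONE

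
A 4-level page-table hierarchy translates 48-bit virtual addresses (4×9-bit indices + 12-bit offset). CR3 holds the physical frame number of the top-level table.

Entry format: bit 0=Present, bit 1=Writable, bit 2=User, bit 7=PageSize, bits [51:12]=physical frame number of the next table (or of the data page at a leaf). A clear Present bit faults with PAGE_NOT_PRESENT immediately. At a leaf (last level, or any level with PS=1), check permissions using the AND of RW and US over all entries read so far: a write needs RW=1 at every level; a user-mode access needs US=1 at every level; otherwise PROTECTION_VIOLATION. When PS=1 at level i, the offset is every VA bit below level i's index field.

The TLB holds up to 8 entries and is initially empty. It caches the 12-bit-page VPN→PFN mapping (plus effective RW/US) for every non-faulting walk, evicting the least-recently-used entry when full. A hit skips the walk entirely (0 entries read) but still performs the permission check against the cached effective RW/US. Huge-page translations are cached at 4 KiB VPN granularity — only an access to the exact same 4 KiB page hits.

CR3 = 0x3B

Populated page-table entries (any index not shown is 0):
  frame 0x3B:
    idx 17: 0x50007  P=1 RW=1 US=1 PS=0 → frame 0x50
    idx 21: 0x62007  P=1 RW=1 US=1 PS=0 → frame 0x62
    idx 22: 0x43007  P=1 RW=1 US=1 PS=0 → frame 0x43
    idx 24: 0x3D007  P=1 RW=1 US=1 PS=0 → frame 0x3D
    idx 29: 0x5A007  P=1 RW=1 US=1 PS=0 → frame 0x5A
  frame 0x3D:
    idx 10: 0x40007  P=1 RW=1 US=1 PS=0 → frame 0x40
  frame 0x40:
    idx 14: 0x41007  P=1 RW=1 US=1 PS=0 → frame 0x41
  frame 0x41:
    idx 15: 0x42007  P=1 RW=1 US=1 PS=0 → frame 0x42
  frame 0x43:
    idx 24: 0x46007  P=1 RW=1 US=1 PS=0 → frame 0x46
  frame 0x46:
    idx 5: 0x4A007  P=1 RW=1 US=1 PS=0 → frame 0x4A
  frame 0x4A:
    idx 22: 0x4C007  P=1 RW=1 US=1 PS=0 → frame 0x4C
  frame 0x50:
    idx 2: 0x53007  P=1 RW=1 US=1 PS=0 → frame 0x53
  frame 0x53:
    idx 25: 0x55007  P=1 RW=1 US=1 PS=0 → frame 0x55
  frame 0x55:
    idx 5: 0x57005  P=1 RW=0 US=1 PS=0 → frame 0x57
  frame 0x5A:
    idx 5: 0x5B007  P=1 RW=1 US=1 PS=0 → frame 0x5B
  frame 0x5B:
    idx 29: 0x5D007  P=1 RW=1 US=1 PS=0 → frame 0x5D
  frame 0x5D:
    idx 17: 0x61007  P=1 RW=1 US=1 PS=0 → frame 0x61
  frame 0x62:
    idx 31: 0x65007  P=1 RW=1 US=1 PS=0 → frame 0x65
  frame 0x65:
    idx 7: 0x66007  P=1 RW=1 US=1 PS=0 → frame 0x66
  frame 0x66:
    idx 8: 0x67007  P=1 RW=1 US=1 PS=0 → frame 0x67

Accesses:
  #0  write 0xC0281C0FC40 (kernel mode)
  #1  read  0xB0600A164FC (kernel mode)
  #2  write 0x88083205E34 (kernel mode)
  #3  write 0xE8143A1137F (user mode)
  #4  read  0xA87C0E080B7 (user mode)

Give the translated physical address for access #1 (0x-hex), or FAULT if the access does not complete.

Trace:
#0 VA=0xC0281C0FC40 (w,kernel):
  [0] read 0x3B idx=24: raw=0x3D007 flags P=1 W=1 U=1 S=0
  [1] read 0x3D idx=10: raw=0x40007 flags P=1 W=1 U=1 S=0
  [2] read 0x40 idx=14: raw=0x41007 flags P=1 W=1 U=1 S=0
  [3] read 0x41 idx=15: raw=0x42007 flags P=1 W=1 U=1 S=0
  ⇒ phys 0x42C40  [4 reads]
#1 VA=0xB0600A164FC (r,kernel):
  [0] read 0x3B idx=22: raw=0x43007 flags P=1 W=1 U=1 S=0
  [1] read 0x43 idx=24: raw=0x46007 flags P=1 W=1 U=1 S=0
  [2] read 0x46 idx=5: raw=0x4A007 flags P=1 W=1 U=1 S=0
  [3] read 0x4A idx=22: raw=0x4C007 flags P=1 W=1 U=1 S=0
  ⇒ phys 0x4C4FC  [4 reads]
#2 VA=0x88083205E34 (w,kernel):
  [0] read 0x3B idx=17: raw=0x50007 flags P=1 W=1 U=1 S=0
  [1] read 0x50 idx=2: raw=0x53007 flags P=1 W=1 U=1 S=0
  [2] read 0x53 idx=25: raw=0x55007 flags P=1 W=1 U=1 S=0
  [3] read 0x55 idx=5: raw=0x57005 flags P=1 W=0 U=1 S=0
  ⇒ fault: PROTECTION_VIOLATION  — 4 lookups
#3 VA=0xE8143A1137F (w,user):
  [0] read 0x3B idx=29: raw=0x5A007 flags P=1 W=1 U=1 S=0
  [1] read 0x5A idx=5: raw=0x5B007 flags P=1 W=1 U=1 S=0
  [2] read 0x5B idx=29: raw=0x5D007 flags P=1 W=1 U=1 S=0
  [3] read 0x5D idx=17: raw=0x61007 flags P=1 W=1 U=1 S=0
  ⇒ phys 0x6137F  [4 reads]
#4 VA=0xA87C0E080B7 (r,user):
  [0] read 0x3B idx=21: raw=0x62007 flags P=1 W=1 U=1 S=0
  [1] read 0x62 idx=31: raw=0x65007 flags P=1 W=1 U=1 S=0
  [2] read 0x65 idx=7: raw=0x66007 flags P=1 W=1 U=1 S=0
  [3] read 0x66 idx=8: raw=0x67007 flags P=1 W=1 U=1 S=0
  ⇒ phys 0x670B7  [4 reads]

Access #1 PA: 0x4C4FC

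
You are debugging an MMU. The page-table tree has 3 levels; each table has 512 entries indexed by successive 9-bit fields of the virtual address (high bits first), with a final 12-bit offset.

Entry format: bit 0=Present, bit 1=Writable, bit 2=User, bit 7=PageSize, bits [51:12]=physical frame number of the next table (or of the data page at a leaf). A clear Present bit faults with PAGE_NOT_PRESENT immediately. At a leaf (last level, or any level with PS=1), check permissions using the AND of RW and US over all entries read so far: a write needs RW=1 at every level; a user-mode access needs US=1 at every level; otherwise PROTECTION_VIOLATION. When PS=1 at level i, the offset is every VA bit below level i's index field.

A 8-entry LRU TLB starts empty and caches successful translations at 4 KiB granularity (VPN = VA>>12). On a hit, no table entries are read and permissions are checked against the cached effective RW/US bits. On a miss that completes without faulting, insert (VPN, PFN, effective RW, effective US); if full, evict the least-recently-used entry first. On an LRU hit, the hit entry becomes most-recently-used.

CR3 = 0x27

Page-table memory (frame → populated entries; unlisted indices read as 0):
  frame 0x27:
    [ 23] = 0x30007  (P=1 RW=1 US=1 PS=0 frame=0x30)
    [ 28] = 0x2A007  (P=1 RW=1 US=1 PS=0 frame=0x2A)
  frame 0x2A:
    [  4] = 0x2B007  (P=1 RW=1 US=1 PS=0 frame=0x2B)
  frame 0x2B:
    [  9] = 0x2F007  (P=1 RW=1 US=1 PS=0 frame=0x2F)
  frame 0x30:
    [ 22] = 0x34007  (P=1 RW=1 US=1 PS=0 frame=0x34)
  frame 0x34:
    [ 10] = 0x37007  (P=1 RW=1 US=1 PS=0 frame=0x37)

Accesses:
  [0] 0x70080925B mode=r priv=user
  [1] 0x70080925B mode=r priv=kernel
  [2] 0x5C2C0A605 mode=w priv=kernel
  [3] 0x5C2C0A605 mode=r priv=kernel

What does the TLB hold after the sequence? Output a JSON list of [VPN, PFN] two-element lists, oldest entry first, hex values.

Walk each access:
#0 VA=0x70080925B (r,user):
  [0] read 0x27 idx=28: raw=0x2A007 flags P=1 W=1 U=1 S=0
  [1] read 0x2A idx=4: raw=0x2B007 flags P=1 W=1 U=1 S=0
  [2] read 0x2B idx=9: raw=0x2F007 flags P=1 W=1 U=1 S=0
  ✓ 0x2F25B  — 3 lookups
#1 VA=0x70080925B (r,kernel):
  TLB hit vpn=0x700809 → PA=0x2F25B
#2 VA=0x5C2C0A605 (w,kernel):
  [0] read 0x27 idx=23: raw=0x30007 flags P=1 W=1 U=1 S=0
  [1] read 0x30 idx=22: raw=0x34007 flags P=1 W=1 U=1 S=0
  [2] read 0x34 idx=10: raw=0x37007 flags P=1 W=1 U=1 S=0
  ✓ 0x37605  — 3 lookups
#3 VA=0x5C2C0A605 (r,kernel):
  TLB hit vpn=0x5C2C0A → PA=0x37605

TLB: [["0x700809", "0x2F"], ["0x5C2C0A", "0x37"]]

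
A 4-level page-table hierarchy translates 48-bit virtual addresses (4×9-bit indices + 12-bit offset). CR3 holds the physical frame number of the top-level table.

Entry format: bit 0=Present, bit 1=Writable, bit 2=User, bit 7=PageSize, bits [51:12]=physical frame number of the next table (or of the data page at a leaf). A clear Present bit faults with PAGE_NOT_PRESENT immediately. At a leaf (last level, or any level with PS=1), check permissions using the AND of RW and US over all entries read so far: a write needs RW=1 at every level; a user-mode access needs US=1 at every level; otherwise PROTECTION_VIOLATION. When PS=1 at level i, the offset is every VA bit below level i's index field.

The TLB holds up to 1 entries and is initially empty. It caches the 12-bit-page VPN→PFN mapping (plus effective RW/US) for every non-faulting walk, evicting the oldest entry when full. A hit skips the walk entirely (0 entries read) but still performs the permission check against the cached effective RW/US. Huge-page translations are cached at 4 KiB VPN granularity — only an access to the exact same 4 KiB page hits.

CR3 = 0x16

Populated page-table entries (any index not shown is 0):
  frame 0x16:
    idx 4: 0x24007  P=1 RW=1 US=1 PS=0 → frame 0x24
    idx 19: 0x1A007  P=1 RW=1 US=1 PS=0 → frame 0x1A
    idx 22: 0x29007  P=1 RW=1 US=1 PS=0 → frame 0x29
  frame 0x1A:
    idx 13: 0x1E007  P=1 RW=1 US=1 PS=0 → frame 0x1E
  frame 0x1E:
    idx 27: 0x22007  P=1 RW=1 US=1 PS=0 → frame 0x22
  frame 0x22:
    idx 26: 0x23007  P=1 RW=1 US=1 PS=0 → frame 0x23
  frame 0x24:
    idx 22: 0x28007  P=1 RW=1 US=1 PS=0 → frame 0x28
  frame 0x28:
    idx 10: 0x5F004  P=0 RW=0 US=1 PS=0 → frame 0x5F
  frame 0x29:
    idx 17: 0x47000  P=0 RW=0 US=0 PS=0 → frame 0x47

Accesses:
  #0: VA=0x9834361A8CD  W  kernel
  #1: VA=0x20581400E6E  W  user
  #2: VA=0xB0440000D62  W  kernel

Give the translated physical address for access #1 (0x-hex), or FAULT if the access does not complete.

Trace:
#0 VA=0x9834361A8CD (w,kernel):
  L0: frame=0x16 idx=19 entry=0x1A007 [P=1 RW=1 US=1 PS=0]
  L1: frame=0x1A idx=13 entry=0x1E007 [P=1 RW=1 US=1 PS=0]
  L2: frame=0x1E idx=27 entry=0x22007 [P=1 RW=1 US=1 PS=0]
  L3: frame=0x22 idx=26 entry=0x23007 [P=1 RW=1 US=1 PS=0]
  ✓ 0x238CD  — 4 lookups
#1 VA=0x20581400E6E (w,user):
  L0: frame=0x16 idx=4 entry=0x24007 [P=1 RW=1 US=1 PS=0]
  L1: frame=0x24 idx=22 entry=0x28007 [P=1 RW=1 US=1 PS=0]
  L2: frame=0x28 idx=10 entry=0x5F004 [P=0 RW=0 US=1 PS=0]
  ✗ PAGE_NOT_PRESENT  [3 reads]
#2 VA=0xB0440000D62 (w,kernel):
  L0: frame=0x16 idx=22 entry=0x29007 [P=1 RW=1 US=1 PS=0]
  L1: frame=0x29 idx=17 entry=0x47000 [P=0 RW=0 US=0 PS=0]
  ✗ PAGE_NOT_PRESENT  [2 reads]

Access #1 PA: FAULT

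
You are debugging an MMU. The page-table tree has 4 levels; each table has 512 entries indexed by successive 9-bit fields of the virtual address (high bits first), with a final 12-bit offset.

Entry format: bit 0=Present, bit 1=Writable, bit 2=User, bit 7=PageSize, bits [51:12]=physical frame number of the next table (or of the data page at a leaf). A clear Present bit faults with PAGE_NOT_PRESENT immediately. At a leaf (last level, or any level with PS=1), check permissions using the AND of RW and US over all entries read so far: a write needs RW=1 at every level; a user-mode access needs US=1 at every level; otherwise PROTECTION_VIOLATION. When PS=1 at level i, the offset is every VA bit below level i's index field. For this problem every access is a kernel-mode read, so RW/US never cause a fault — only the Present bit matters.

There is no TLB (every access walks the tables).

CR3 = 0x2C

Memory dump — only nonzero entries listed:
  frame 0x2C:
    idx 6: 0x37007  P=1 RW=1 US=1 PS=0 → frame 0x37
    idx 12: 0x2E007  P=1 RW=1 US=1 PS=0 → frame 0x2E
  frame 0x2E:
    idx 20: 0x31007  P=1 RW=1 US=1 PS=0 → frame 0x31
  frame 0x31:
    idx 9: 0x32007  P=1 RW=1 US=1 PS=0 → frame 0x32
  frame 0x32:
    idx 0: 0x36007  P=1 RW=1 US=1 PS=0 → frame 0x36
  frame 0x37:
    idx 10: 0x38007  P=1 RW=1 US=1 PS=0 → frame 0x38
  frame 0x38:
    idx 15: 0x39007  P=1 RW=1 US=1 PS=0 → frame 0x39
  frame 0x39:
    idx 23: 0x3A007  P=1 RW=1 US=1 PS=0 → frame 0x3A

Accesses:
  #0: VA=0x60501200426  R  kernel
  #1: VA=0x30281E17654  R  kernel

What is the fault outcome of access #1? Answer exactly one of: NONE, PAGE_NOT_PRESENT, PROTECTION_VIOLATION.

Trace:
#0 VA=0x60501200426 (r,kernel):
  L0 @0x2C[12] → 0x2E007  P=1,RW=1,US=1,PS=0
  L1 @0x2E[20] → 0x31007  P=1,RW=1,US=1,PS=0
  L2 @0x31[9] → 0x32007  P=1,RW=1,US=1,PS=0
  L3 @0x32[0] → 0x36007  P=1,RW=1,US=1,PS=0
  → PA=0x36426  (4 entries read)
#1 VA=0x30281E17654 (r,kernel):
  L0 @0x2C[6] → 0x37007  P=1,RW=1,US=1,PS=0
  L1 @0x37[10] → 0x38007  P=1,RW=1,US=1,PS=0
  L2 @0x38[15] → 0x39007  P=1,RW=1,US=1,PS=0
  L3 @0x39[23] → 0x3A007  P=1,RW=1,US=1,PS=0
  → PA=0x3A654  (4 entries read)

Access #1 fault: NONE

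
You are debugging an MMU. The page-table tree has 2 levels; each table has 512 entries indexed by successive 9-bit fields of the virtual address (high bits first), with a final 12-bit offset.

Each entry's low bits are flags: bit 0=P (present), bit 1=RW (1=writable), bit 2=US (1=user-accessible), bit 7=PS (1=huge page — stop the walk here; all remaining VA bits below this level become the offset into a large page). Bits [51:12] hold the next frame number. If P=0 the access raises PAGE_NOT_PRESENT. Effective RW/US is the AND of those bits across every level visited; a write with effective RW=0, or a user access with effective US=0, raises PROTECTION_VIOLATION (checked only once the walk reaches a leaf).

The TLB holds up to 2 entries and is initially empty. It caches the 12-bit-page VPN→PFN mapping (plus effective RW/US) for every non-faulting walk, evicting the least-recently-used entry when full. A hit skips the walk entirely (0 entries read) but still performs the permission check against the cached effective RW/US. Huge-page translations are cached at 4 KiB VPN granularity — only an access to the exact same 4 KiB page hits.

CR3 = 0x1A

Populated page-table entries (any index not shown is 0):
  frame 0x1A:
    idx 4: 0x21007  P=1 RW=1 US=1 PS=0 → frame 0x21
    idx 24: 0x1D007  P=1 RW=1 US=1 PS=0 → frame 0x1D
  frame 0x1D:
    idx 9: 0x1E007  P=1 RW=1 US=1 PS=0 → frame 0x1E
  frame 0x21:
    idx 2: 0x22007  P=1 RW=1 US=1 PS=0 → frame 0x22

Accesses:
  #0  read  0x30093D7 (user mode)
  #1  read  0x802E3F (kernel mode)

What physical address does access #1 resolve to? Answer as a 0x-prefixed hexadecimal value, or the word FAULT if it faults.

Walk each access:
#0 VA=0x30093D7 (r,user):
  lvl0: tbl 0x1A, slot 24 ⇒ 0x1D007 (P1/RW1/US1/PS0)
  lvl1: tbl 0x1D, slot 9 ⇒ 0x1E007 (P1/RW1/US1/PS0)
  ✓ 0x1E3D7  — 2 lookups
#1 VA=0x802E3F (r,kernel):
  lvl0: tbl 0x1A, slot 4 ⇒ 0x21007 (P1/RW1/US1/PS0)
  lvl1: tbl 0x21, slot 2 ⇒ 0x22007 (P1/RW1/US1/PS0)
  ✓ 0x22E3F  — 2 lookups

Access #1 PA: 0x22E3F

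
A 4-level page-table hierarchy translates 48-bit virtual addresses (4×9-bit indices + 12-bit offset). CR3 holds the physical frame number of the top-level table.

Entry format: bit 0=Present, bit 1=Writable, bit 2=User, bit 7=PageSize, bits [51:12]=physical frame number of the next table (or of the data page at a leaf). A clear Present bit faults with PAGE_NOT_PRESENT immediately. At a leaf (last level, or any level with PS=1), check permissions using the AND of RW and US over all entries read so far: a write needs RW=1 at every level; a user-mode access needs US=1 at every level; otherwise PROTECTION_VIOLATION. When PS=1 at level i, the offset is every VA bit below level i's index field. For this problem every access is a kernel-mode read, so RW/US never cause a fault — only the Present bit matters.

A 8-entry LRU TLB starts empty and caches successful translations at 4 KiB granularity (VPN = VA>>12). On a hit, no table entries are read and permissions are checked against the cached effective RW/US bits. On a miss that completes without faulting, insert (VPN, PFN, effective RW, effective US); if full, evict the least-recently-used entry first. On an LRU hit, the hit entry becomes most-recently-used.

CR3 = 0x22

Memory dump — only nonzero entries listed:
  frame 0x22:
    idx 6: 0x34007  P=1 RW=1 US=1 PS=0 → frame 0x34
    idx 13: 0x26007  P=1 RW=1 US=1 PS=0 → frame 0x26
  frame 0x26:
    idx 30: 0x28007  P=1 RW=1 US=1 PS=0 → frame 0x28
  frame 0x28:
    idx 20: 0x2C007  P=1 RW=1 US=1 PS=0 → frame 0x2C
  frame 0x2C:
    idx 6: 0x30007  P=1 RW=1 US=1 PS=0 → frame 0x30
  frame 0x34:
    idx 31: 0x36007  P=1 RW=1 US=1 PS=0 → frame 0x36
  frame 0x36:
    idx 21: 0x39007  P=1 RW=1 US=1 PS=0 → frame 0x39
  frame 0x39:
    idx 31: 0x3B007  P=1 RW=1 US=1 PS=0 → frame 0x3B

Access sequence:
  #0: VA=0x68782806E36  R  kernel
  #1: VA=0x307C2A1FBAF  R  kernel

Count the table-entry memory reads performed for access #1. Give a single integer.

Trace:
#0 VA=0x68782806E36 (r,kernel):
  L0 @0x22[13] → 0x26007  P=1,RW=1,US=1,PS=0
  L1 @0x26[30] → 0x28007  P=1,RW=1,US=1,PS=0
  L2 @0x28[20] → 0x2C007  P=1,RW=1,US=1,PS=0
  L3 @0x2C[6] → 0x30007  P=1,RW=1,US=1,PS=0
  ⇒ phys 0x30E36  [4 reads]
#1 VA=0x307C2A1FBAF (r,kernel):
  L0 @0x22[6] → 0x34007  P=1,RW=1,US=1,PS=0
  L1 @0x34[31] → 0x36007  P=1,RW=1,US=1,PS=0
  L2 @0x36[21] → 0x39007  P=1,RW=1,US=1,PS=0
  L3 @0x39[31] → 0x3B007  P=1,RW=1,US=1,PS=0
  ⇒ phys 0x3BBAF  [4 reads]

Entries read for #1: 4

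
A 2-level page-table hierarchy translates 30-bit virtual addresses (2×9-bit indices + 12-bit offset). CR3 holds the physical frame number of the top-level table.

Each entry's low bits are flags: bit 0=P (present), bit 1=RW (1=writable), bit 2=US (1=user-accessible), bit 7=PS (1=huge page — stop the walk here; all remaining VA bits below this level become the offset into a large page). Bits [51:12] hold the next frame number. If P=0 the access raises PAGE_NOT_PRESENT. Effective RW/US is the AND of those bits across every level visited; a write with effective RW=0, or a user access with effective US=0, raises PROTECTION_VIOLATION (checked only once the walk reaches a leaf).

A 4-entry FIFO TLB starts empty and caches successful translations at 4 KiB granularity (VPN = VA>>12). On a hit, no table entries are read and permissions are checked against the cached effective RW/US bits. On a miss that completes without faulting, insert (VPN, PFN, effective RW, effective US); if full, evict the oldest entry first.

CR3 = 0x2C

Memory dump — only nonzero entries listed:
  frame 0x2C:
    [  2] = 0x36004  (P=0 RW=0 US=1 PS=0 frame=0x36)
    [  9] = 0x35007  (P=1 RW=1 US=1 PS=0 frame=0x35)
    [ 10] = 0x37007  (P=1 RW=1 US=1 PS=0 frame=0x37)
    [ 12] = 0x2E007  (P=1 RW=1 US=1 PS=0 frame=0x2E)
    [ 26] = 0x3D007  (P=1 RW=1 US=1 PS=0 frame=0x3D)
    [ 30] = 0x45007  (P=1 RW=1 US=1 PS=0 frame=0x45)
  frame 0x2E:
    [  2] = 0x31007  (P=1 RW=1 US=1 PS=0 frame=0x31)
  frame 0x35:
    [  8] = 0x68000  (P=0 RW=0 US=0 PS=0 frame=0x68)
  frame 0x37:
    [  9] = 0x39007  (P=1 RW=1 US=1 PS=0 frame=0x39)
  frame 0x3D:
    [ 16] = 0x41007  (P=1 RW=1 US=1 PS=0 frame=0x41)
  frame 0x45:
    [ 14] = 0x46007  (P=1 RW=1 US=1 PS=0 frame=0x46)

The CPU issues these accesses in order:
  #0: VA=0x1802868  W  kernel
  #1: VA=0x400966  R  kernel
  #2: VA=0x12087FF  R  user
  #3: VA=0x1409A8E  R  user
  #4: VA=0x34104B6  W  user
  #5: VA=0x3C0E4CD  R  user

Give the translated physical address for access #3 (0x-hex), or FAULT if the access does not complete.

Per-access translation:
#0 VA=0x1802868 (w,kernel):
  lvl0: tbl 0x2C, slot 12 ⇒ 0x2E007 (P1/RW1/US1/PS0)
  lvl1: tbl 0x2E, slot 2 ⇒ 0x31007 (P1/RW1/US1/PS0)
  → PA=0x31868  (2 entries read)
#1 VA=0x400966 (r,kernel):
  lvl0: tbl 0x2C, slot 2 ⇒ 0x36004 (P0/RW0/US1/PS0)
  ✗ PAGE_NOT_PRESENT  [1 reads]
#2 VA=0x12087FF (r,user):
  lvl0: tbl 0x2C, slot 9 ⇒ 0x35007 (P1/RW1/US1/PS0)
  lvl1: tbl 0x35, slot 8 ⇒ 0x68000 (P0/RW0/US0/PS0)
  ✗ PAGE_NOT_PRESENT  [2 reads]
#3 VA=0x1409A8E (r,user):
  lvl0: tbl 0x2C, slot 10 ⇒ 0x37007 (P1/RW1/US1/PS0)
  lvl1: tbl 0x37, slot 9 ⇒ 0x39007 (P1/RW1/US1/PS0)
  → PA=0x39A8E  (2 entries read)
#4 VA=0x34104B6 (w,user):
  lvl0: tbl 0x2C, slot 26 ⇒ 0x3D007 (P1/RW1/US1/PS0)
  lvl1: tbl 0x3D, slot 16 ⇒ 0x41007 (P1/RW1/US1/PS0)
  → PA=0x414B6  (2 entries read)
#5 VA=0x3C0E4CD (r,user):
  lvl0: tbl 0x2C, slot 30 ⇒ 0x45007 (P1/RW1/US1/PS0)
  lvl1: tbl 0x45, slot 14 ⇒ 0x46007 (P1/RW1/US1/PS0)
  → PA=0x464CD  (2 entries read)

Access #3 PA: 0x39A8E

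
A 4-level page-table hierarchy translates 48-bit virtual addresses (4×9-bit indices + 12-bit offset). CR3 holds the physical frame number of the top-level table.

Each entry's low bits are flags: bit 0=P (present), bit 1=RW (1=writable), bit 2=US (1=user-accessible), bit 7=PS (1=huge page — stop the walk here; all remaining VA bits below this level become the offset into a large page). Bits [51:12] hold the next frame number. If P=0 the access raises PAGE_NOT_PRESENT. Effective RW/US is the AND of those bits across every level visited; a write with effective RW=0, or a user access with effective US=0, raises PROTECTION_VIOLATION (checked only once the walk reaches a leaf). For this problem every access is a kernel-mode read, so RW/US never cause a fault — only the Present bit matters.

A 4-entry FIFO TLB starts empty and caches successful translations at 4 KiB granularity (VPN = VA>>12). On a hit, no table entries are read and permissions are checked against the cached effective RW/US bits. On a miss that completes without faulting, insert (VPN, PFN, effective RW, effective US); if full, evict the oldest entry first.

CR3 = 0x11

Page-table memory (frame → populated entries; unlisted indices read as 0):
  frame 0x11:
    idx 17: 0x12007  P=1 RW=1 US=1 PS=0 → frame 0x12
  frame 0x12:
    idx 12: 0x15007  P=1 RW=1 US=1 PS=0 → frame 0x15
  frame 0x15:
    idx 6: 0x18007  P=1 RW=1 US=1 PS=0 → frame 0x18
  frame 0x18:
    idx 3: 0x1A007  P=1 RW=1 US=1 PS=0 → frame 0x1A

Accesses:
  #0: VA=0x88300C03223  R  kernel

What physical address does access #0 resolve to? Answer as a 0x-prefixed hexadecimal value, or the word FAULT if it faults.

Per-access translation:
#0 VA=0x88300C03223 (r,kernel):
  L0: frame=0x11 idx=17 entry=0x12007 [P=1 RW=1 US=1 PS=0]
  L1: frame=0x12 idx=12 entry=0x15007 [P=1 RW=1 US=1 PS=0]
  L2: frame=0x15 idx=6 entry=0x18007 [P=1 RW=1 US=1 PS=0]
  L3: frame=0x18 idx=3 entry=0x1A007 [P=1 RW=1 US=1 PS=0]
  → PA=0x1A223  (4 entries read)

Access #0 PA: 0x1A223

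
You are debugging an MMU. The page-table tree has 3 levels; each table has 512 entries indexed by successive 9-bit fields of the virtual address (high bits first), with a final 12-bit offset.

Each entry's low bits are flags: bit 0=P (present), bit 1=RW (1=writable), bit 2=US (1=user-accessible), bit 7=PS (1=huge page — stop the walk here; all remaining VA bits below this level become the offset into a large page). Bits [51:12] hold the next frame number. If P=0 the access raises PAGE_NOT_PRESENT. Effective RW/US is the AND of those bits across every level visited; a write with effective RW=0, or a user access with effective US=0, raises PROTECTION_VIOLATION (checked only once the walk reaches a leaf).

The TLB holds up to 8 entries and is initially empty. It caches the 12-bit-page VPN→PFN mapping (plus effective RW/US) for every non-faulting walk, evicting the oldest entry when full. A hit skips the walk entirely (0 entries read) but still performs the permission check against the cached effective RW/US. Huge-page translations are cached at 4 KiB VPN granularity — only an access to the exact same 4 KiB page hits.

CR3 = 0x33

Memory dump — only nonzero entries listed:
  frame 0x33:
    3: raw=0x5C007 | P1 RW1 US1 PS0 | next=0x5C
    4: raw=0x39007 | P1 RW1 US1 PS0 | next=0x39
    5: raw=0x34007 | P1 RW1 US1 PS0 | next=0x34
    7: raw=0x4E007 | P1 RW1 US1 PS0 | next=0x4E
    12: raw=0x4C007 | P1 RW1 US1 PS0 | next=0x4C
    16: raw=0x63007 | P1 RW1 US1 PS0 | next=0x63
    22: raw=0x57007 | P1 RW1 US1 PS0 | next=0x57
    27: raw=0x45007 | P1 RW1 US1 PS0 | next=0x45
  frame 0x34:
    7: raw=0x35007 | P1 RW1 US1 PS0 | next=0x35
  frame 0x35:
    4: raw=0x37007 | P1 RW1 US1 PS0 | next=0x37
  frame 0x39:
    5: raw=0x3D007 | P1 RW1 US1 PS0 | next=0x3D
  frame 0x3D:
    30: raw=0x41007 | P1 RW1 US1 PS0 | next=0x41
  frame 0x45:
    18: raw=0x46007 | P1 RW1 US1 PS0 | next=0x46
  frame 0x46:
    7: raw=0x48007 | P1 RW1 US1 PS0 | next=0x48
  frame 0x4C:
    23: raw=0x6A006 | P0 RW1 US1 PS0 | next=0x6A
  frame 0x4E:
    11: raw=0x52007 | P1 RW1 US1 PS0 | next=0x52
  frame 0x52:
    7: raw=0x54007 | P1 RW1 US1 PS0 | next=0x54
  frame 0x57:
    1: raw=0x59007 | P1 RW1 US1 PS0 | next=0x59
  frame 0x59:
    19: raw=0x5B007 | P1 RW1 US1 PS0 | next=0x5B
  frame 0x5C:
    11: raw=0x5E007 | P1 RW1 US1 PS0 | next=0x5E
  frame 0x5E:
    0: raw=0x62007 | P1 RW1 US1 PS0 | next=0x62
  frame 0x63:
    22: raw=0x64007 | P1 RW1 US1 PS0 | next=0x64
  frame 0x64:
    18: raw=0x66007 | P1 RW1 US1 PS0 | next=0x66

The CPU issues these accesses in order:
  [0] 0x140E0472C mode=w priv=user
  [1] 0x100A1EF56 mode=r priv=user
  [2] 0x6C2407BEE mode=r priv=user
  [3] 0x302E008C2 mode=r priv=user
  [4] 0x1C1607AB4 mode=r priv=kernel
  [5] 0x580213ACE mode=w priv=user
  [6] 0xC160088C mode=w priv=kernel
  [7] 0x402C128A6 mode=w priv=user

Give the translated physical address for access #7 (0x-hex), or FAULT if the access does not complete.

Per-access translation:
#0 VA=0x140E0472C (w,user):
  [0] read 0x33 idx=5: raw=0x34007 flags P=1 W=1 U=1 S=0
  [1] read 0x34 idx=7: raw=0x35007 flags P=1 W=1 U=1 S=0
  [2] read 0x35 idx=4: raw=0x37007 flags P=1 W=1 U=1 S=0
  ⇒ phys 0x3772C  [3 reads]
#1 VA=0x100A1EF56 (r,user):
  [0] read 0x33 idx=4: raw=0x39007 flags P=1 W=1 U=1 S=0
  [1] read 0x39 idx=5: raw=0x3D007 flags P=1 W=1 U=1 S=0
  [2] read 0x3D idx=30: raw=0x41007 flags P=1 W=1 U=1 S=0
  ⇒ phys 0x41F56  [3 reads]
#2 VA=0x6C2407BEE (r,user):
  [0] read 0x33 idx=27: raw=0x45007 flags P=1 W=1 U=1 S=0
  [1] read 0x45 idx=18: raw=0x46007 flags P=1 W=1 U=1 S=0
  [2] read 0x46 idx=7: raw=0x48007 flags P=1 W=1 U=1 S=0
  ⇒ phys 0x48BEE  [3 reads]
#3 VA=0x302E008C2 (r,user):
  [0] read 0x33 idx=12: raw=0x4C007 flags P=1 W=1 U=1 S=0
  [1] read 0x4C idx=23: raw=0x6A006 flags P=0 W=1 U=1 S=0
  → PAGE_NOT_PRESENT  (2 entries read)
#4 VA=0x1C1607AB4 (r,kernel):
  [0] read 0x33 idx=7: raw=0x4E007 flags P=1 W=1 U=1 S=0
  [1] read 0x4E idx=11: raw=0x52007 flags P=1 W=1 U=1 S=0
  [2] read 0x52 idx=7: raw=0x54007 flags P=1 W=1 U=1 S=0
  ⇒ phys 0x54AB4  [3 reads]
#5 VA=0x580213ACE (w,user):
  [0] read 0x33 idx=22: raw=0x57007 flags P=1 W=1 U=1 S=0
  [1] read 0x57 idx=1: raw=0x59007 flags P=1 W=1 U=1 S=0
  [2] read 0x59 idx=19: raw=0x5B007 flags P=1 W=1 U=1 S=0
  ⇒ phys 0x5BACE  [3 reads]
#6 VA=0xC160088C (w,kernel):
  [0] read 0x33 idx=3: raw=0x5C007 flags P=1 W=1 U=1 S=0
  [1] read 0x5C idx=11: raw=0x5E007 flags P=1 W=1 U=1 S=0
  [2] read 0x5E idx=0: raw=0x62007 flags P=1 W=1 U=1 S=0
  ⇒ phys 0x6288C  [3 reads]
#7 VA=0x402C128A6 (w,user):
  [0] read 0x33 idx=16: raw=0x63007 flags P=1 W=1 U=1 S=0
  [1] read 0x63 idx=22: raw=0x64007 flags P=1 W=1 U=1 S=0
  [2] read 0x64 idx=18: raw=0x66007 flags P=1 W=1 U=1 S=0
  ⇒ phys 0x668A6  [3 reads]

Access #7 PA: 0x668A6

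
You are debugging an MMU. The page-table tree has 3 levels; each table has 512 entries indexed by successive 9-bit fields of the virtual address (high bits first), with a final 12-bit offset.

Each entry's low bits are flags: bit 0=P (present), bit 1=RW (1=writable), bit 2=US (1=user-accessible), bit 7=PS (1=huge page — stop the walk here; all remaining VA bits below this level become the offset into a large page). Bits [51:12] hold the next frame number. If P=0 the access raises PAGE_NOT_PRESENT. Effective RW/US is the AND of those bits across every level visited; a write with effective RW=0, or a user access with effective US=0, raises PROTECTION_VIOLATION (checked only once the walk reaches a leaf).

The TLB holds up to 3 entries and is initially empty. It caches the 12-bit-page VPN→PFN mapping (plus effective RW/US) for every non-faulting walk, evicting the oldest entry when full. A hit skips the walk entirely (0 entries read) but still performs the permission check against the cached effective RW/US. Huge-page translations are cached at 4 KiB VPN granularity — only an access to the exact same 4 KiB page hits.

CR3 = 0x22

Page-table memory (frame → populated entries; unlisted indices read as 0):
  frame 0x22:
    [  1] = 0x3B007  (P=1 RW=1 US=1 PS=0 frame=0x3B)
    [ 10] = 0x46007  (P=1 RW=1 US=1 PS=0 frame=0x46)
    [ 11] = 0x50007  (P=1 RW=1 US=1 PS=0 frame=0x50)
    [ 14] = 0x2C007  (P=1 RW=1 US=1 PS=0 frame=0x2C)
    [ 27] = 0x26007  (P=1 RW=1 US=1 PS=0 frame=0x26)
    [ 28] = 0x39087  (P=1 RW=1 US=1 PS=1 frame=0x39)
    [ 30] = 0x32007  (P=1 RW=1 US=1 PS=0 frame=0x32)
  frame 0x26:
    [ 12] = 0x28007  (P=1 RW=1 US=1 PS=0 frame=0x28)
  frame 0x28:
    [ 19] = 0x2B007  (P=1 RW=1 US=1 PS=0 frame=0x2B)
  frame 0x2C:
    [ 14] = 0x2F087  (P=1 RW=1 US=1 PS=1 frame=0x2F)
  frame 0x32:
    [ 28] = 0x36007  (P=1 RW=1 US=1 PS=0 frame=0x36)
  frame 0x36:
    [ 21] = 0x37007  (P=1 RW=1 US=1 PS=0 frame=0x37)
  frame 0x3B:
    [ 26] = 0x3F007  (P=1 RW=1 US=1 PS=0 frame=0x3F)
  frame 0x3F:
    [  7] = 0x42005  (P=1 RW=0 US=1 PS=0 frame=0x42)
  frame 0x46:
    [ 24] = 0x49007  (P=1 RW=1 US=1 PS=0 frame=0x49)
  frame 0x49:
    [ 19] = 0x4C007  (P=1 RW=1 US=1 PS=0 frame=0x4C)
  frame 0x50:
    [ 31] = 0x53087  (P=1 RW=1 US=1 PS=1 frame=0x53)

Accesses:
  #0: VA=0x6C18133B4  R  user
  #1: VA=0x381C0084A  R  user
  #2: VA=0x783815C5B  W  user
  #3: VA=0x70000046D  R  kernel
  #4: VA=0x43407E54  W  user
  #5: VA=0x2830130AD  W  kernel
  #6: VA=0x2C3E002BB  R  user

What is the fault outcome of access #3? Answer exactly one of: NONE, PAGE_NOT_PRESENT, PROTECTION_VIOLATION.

Walk each access:
#0 VA=0x6C18133B4 (r,user):
  L0: frame=0x22 idx=27 entry=0x26007 [P=1 RW=1 US=1 PS=0]
  L1: frame=0x26 idx=12 entry=0x28007 [P=1 RW=1 US=1 PS=0]
  L2: frame=0x28 idx=19 entry=0x2B007 [P=1 RW=1 US=1 PS=0]
  ✓ 0x2B3B4  — 3 lookups
#1 VA=0x381C0084A (r,user):
  L0: frame=0x22 idx=14 entry=0x2C007 [P=1 RW=1 US=1 PS=0]
  L1: frame=0x2C idx=14 entry=0x2F087 [P=1 RW=1 US=1 PS=1]
  ✓ 0x2F84A (huge @L1)  — 2 lookups
#2 VA=0x783815C5B (w,user):
  L0: frame=0x22 idx=30 entry=0x32007 [P=1 RW=1 US=1 PS=0]
  L1: frame=0x32 idx=28 entry=0x36007 [P=1 RW=1 US=1 PS=0]
  L2: frame=0x36 idx=21 entry=0x37007 [P=1 RW=1 US=1 PS=0]
  ✓ 0x37C5B  — 3 lookups
#3 VA=0x70000046D (r,kernel):
  L0: frame=0x22 idx=28 entry=0x39087 [P=1 RW=1 US=1 PS=1]
  ✓ 0x3946D (huge @L0)  — 1 lookups
#4 VA=0x43407E54 (w,user):
  L0: frame=0x22 idx=1 entry=0x3B007 [P=1 RW=1 US=1 PS=0]
  L1: frame=0x3B idx=26 entry=0x3F007 [P=1 RW=1 US=1 PS=0]
  L2: frame=0x3F idx=7 entry=0x42005 [P=1 RW=0 US=1 PS=0]
  → PROTECTION_VIOLATION  (3 entries read)
#5 VA=0x2830130AD (w,kernel):
  L0: frame=0x22 idx=10 entry=0x46007 [P=1 RW=1 US=1 PS=0]
  L1: frame=0x46 idx=24 entry=0x49007 [P=1 RW=1 US=1 PS=0]
  L2: frame=0x49 idx=19 entry=0x4C007 [P=1 RW=1 US=1 PS=0]
  ✓ 0x4C0AD  — 3 lookups
#6 VA=0x2C3E002BB (r,user):
  L0: frame=0x22 idx=11 entry=0x50007 [P=1 RW=1 US=1 PS=0]
  L1: frame=0x50 idx=31 entry=0x53087 [P=1 RW=1 US=1 PS=1]
  ✓ 0x532BB (huge @L1)  — 2 lookups

Access #3 fault: NONE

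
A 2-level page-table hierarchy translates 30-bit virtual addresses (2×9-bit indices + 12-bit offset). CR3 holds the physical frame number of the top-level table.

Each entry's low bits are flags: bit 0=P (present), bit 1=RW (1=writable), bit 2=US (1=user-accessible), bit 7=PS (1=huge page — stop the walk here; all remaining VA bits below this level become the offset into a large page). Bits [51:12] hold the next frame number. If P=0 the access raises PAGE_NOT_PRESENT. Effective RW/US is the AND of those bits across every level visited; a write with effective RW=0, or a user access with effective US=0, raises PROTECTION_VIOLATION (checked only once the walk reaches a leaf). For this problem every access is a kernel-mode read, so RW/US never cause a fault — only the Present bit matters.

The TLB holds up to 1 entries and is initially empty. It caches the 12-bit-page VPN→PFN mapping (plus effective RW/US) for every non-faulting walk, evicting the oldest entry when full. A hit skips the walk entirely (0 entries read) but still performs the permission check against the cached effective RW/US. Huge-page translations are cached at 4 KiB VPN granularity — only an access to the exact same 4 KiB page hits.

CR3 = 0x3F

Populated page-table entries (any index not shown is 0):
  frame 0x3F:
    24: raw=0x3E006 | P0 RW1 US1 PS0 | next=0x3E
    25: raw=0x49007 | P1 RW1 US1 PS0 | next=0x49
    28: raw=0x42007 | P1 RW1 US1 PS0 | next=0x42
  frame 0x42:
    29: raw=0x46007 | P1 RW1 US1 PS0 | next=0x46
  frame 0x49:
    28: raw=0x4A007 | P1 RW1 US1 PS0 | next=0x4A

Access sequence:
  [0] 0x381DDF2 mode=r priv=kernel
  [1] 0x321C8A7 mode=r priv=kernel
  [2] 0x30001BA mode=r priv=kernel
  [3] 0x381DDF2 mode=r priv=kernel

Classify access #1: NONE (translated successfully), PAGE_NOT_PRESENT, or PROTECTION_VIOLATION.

Walk each access:
#0 VA=0x381DDF2 (r,kernel):
  L0 @0x3F[28] → 0x42007  P=1,RW=1,US=1,PS=0
  L1 @0x42[29] → 0x46007  P=1,RW=1,US=1,PS=0
  ✓ 0x46DF2  — 2 lookups
#1 VA=0x321C8A7 (r,kernel):
  L0 @0x3F[25] → 0x49007  P=1,RW=1,US=1,PS=0
  L1 @0x49[28] → 0x4A007  P=1,RW=1,US=1,PS=0
  ✓ 0x4A8A7  — 2 lookups
#2 VA=0x30001BA (r,kernel):
  L0 @0x3F[24] → 0x3E006  P=0,RW=1,US=1,PS=0
  ✗ PAGE_NOT_PRESENT  [1 reads]
#3 VA=0x381DDF2 (r,kernel):
  L0 @0x3F[28] → 0x42007  P=1,RW=1,US=1,PS=0
  L1 @0x42[29] → 0x46007  P=1,RW=1,US=1,PS=0
  ✓ 0x46DF2  — 2 lookups

Access #1 fault: NONE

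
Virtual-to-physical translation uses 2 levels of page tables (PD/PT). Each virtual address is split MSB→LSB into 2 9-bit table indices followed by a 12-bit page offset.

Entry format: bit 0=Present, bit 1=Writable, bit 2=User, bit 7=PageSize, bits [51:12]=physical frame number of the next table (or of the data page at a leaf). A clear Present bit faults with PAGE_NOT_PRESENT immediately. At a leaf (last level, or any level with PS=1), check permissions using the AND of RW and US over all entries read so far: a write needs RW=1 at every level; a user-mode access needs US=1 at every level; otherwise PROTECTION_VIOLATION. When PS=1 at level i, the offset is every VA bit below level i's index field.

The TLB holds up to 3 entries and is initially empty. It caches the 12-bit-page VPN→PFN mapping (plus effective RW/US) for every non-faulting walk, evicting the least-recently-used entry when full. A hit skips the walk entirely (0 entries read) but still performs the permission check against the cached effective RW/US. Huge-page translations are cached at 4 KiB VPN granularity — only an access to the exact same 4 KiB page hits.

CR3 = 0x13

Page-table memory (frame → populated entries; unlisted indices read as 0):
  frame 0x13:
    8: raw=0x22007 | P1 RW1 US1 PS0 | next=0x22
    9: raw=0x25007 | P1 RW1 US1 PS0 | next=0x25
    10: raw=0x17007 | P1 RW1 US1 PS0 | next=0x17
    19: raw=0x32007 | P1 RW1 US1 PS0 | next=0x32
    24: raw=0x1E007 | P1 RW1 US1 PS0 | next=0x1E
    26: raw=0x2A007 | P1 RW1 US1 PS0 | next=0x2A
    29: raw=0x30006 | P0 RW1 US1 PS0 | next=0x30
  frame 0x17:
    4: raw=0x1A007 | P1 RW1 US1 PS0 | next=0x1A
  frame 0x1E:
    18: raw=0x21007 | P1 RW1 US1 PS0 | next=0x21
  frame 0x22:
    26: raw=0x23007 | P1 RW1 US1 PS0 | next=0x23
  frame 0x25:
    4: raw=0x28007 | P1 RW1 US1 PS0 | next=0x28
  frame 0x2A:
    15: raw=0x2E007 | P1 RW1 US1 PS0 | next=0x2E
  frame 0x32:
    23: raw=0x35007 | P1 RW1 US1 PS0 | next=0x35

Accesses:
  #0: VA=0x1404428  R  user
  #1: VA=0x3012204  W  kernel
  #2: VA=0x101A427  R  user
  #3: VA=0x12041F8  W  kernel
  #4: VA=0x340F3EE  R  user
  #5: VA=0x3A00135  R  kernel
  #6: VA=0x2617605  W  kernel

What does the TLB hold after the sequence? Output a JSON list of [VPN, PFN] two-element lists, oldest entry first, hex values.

Walk each access:
#0 VA=0x1404428 (r,user):
  L0: frame=0x13 idx=10 entry=0x17007 [P=1 RW=1 US=1 PS=0]
  L1: frame=0x17 idx=4 entry=0x1A007 [P=1 RW=1 US=1 PS=0]
  ✓ 0x1A428  — 2 lookups
#1 VA=0x3012204 (w,kernel):
  L0: frame=0x13 idx=24 entry=0x1E007 [P=1 RW=1 US=1 PS=0]
  L1: frame=0x1E idx=18 entry=0x21007 [P=1 RW=1 US=1 PS=0]
  ✓ 0x21204  — 2 lookups
#2 VA=0x101A427 (r,user):
  L0: frame=0x13 idx=8 entry=0x22007 [P=1 RW=1 US=1 PS=0]
  L1: frame=0x22 idx=26 entry=0x23007 [P=1 RW=1 US=1 PS=0]
  ✓ 0x23427  — 2 lookups
#3 VA=0x12041F8 (w,kernel):
  L0: frame=0x13 idx=9 entry=0x25007 [P=1 RW=1 US=1 PS=0]
  L1: frame=0x25 idx=4 entry=0x28007 [P=1 RW=1 US=1 PS=0]
  ✓ 0x281F8  — 2 lookups
#4 VA=0x340F3EE (r,user):
  L0: frame=0x13 idx=26 entry=0x2A007 [P=1 RW=1 US=1 PS=0]
  L1: frame=0x2A idx=15 entry=0x2E007 [P=1 RW=1 US=1 PS=0]
  ✓ 0x2E3EE  — 2 lookups
#5 VA=0x3A00135 (r,kernel):
  L0: frame=0x13 idx=29 entry=0x30006 [P=0 RW=1 US=1 PS=0]
  → PAGE_NOT_PRESENT  (1 entries read)
#6 VA=0x2617605 (w,kernel):
  L0: frame=0x13 idx=19 entry=0x32007 [P=1 RW=1 US=1 PS=0]
  L1: frame=0x32 idx=23 entry=0x35007 [P=1 RW=1 US=1 PS=0]
  ✓ 0x35605  — 2 lookups

TLB: [["0x1204", "0x28"], ["0x340F", "0x2E"], ["0x2617", "0x35"]]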